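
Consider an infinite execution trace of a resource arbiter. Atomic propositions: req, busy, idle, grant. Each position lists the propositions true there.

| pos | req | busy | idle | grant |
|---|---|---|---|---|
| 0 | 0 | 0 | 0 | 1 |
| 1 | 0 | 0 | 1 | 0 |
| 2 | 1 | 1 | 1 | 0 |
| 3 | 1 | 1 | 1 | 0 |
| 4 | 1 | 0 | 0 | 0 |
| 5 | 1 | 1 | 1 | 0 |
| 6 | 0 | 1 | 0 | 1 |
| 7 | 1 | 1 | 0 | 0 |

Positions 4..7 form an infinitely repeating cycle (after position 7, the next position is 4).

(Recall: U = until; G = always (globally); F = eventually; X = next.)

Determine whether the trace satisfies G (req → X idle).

req → X idle must hold at every position from 0 onward. It fails at position 3, so G (req → X idle) is false.
Positions where req holds: 2, 3, 4, 5, 7.
Check X idle at each: 2→ok, 3→fails, 4→ok, 5→fails, 7→fails.

Does not hold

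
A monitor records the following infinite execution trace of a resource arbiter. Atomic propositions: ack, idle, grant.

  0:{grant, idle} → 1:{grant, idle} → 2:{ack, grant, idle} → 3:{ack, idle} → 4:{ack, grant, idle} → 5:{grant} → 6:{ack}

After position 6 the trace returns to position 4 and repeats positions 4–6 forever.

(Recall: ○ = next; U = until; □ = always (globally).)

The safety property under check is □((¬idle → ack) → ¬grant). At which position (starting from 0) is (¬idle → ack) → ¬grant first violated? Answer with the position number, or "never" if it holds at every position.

At position 0 the labels are {grant, idle}, so (¬idle → ack) → ¬grant is false there. This is the first violation.

0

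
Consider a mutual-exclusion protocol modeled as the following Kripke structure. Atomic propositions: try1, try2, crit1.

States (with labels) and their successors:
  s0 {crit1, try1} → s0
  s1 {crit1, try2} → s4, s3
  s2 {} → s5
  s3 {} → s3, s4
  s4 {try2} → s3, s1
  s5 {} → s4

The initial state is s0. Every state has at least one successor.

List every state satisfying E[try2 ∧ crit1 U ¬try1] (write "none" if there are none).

{s1, s2, s3, s4, s5}

States satisfying try2 ∧ crit1: {s1}.
States satisfying ¬try1: {s1, s2, s3, s4, s5}.
States satisfying E[try2 ∧ crit1 U ¬try1]: {s1, s2, s3, s4, s5}.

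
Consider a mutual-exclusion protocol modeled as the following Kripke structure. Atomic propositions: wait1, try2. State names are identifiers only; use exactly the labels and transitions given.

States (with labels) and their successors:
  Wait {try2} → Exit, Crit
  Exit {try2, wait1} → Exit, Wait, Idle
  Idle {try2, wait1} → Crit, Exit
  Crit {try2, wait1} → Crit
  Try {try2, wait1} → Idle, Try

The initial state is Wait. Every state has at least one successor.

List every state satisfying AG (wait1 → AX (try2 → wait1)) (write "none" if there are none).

States satisfying wait1 → AX (try2 → wait1): {Wait, Idle, Crit, Try}.
States satisfying AG (wait1 → AX (try2 → wait1)): {Crit}.

{Crit}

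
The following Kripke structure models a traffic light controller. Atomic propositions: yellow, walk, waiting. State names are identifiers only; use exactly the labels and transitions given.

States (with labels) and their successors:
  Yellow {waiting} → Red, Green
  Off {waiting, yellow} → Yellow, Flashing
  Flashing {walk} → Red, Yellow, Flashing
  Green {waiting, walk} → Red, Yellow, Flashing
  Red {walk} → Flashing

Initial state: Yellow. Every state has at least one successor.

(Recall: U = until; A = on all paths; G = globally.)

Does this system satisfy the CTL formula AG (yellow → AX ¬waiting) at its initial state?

States satisfying yellow → AX ¬waiting: {Yellow, Flashing, Green, Red}.
States satisfying AG (yellow → AX ¬waiting): {Yellow, Flashing, Green, Red}.
Every state reachable from Yellow satisfies yellow → AX ¬waiting.
Yellow ∈ Sat(AG (yellow → AX ¬waiting)).

Yes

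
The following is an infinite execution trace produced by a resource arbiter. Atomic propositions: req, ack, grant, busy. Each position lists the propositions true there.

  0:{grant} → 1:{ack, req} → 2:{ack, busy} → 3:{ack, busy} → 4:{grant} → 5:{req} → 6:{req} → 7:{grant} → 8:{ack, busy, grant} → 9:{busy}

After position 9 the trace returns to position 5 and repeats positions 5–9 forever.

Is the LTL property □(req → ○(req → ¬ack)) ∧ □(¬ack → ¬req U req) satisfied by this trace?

req → ○(req → ¬ack) holds at every position 0..9, and those are all positions ever visited, so □(req → ○(req → ¬ack)) holds.
Positions where req holds: 1, 5, 6.
Check ○(req → ¬ack) at each: 1→ok, 5→ok, 6→ok.
¬ack → ¬req U req holds at every position 0..9, and those are all positions ever visited, so □(¬ack → ¬req U req) holds.
Positions where ¬ack holds: 0, 4, 5, 6, 7, 9.
Check ¬req U req at each: 0→ok, 4→ok, 5→ok, 6→ok, 7→ok, 9→ok.
At position 0: □(req → ○(req → ¬ack)) is true; □(¬ack → ¬req U req) is true; so □(req → ○(req → ¬ack)) ∧ □(¬ack → ¬req U req) is true.

Satisfied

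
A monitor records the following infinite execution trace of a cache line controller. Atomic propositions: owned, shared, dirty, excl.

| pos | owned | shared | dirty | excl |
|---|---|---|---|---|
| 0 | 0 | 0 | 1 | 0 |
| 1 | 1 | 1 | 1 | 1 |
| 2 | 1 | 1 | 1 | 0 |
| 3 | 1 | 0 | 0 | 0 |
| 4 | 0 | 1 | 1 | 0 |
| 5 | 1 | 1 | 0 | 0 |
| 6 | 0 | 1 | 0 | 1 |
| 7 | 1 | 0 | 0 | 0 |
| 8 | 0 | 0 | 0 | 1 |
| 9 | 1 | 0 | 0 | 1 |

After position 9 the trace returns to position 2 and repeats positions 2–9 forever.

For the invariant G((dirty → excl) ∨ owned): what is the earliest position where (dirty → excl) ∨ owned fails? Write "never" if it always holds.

0

At position 0 the labels are {dirty}, so (dirty → excl) ∨ owned is false there. This is the first violation.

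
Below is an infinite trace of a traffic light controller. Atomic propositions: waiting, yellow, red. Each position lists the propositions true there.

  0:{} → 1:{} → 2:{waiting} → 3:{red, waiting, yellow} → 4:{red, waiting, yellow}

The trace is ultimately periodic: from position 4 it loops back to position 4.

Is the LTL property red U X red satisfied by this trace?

Walking from position 0: at position 0, X red has not yet held and red fails, so red U X red is false.

Violated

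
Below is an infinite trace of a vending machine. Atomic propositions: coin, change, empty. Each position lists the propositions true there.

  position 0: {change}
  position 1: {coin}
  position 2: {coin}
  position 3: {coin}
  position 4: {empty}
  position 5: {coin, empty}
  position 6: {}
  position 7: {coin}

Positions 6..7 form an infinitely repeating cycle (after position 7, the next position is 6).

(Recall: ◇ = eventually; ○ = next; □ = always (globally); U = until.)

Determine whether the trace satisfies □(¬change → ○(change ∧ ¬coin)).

¬change → ○(change ∧ ¬coin) must hold at every position from 0 onward. It fails at position 1, so □(¬change → ○(change ∧ ¬coin)) is false.
Positions where ¬change holds: 1, 2, 3, 4, 5, 6, 7.
Check ○(change ∧ ¬coin) at each: 1→fails, 2→fails, 3→fails, 4→fails, 5→fails, 6→fails, 7→fails.

Violated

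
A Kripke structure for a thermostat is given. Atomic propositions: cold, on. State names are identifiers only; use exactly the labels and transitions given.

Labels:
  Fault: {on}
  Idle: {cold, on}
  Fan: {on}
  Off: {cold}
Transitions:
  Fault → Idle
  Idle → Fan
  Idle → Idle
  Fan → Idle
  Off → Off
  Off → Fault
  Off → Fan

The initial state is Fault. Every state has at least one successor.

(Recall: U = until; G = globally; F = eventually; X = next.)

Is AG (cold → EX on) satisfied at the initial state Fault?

Yes

States satisfying cold → EX on: {Fault, Idle, Fan, Off}.
States satisfying AG (cold → EX on): {Fault, Idle, Fan, Off}.
Every state reachable from Fault satisfies cold → EX on.
Fault ∈ Sat(AG (cold → EX on)).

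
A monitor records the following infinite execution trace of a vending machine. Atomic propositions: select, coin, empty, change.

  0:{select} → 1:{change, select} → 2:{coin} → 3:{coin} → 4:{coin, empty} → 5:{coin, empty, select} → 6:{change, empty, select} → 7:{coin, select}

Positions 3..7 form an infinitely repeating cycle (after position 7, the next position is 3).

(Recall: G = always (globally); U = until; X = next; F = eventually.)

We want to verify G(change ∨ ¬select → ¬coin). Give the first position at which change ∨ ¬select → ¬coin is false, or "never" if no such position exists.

2

Check change ∨ ¬select → ¬coin at each position in order: 0 ✓, 1 ✓.
At position 2 the labels are {coin}, so change ∨ ¬select → ¬coin is false there. This is the first violation.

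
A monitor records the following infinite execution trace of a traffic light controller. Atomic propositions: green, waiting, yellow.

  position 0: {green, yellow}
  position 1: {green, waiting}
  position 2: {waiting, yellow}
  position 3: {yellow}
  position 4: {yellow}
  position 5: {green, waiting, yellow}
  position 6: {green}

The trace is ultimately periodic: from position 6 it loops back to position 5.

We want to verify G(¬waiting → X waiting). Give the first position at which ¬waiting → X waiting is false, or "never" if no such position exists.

3

Check ¬waiting → X waiting at each position in order: 0 ✓, 1 ✓, 2 ✓.
At position 3 the labels are {yellow} and the next position 4 has {yellow}, so ¬waiting → X waiting is false there. This is the first violation.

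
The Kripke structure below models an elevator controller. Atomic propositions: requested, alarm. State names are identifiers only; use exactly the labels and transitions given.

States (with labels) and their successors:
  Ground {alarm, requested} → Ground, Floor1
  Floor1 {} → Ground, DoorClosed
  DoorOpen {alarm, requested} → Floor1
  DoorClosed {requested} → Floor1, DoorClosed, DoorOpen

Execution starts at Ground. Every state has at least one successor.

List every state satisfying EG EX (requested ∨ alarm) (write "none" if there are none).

{Ground, Floor1, DoorClosed}

States satisfying EX (requested ∨ alarm): {Ground, Floor1, DoorClosed}.
States satisfying EG EX (requested ∨ alarm): {Ground, Floor1, DoorClosed}.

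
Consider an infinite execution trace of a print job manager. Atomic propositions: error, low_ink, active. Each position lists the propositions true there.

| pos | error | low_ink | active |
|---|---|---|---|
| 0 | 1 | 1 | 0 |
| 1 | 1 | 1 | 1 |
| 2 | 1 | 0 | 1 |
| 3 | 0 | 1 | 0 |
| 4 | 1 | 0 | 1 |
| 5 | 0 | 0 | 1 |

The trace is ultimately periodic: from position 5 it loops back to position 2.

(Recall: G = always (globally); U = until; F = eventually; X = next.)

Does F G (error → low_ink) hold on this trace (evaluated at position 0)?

G (error → low_ink) is false at every position 0..5, so it never becomes true and F G (error → low_ink) fails.

No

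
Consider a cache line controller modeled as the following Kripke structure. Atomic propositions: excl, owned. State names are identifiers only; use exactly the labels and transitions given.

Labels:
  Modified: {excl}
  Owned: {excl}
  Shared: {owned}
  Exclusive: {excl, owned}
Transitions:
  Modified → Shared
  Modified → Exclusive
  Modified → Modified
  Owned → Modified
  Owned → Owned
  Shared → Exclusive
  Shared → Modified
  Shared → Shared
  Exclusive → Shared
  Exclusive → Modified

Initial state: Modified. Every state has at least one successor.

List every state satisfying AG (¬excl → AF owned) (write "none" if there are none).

States satisfying ¬excl → AF owned: {Modified, Owned, Shared, Exclusive}.
States satisfying AG (¬excl → AF owned): {Modified, Owned, Shared, Exclusive}.

{Modified, Owned, Shared, Exclusive}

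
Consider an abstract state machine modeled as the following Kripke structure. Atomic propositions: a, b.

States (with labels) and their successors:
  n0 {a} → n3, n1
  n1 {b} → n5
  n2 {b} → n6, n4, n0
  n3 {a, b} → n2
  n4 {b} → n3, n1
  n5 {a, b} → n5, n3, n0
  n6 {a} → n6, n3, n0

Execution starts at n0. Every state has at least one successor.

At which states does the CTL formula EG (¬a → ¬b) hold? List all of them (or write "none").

States satisfying ¬a → ¬b: {n0, n3, n5, n6}.
States satisfying EG (¬a → ¬b): {n5, n6}.

{n5, n6}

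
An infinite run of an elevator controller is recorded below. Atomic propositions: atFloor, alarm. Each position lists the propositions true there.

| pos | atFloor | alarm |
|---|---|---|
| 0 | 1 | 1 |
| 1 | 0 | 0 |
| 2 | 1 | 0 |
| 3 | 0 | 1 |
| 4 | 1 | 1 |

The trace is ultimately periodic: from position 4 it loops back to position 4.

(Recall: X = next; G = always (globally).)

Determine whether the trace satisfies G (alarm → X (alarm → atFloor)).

alarm → X (alarm → atFloor) holds at every position 0..4, and those are all positions ever visited, so G (alarm → X (alarm → atFloor)) holds.
Positions where alarm holds: 0, 3, 4.
Check X (alarm → atFloor) at each: 0→ok, 3→ok, 4→ok.

Holds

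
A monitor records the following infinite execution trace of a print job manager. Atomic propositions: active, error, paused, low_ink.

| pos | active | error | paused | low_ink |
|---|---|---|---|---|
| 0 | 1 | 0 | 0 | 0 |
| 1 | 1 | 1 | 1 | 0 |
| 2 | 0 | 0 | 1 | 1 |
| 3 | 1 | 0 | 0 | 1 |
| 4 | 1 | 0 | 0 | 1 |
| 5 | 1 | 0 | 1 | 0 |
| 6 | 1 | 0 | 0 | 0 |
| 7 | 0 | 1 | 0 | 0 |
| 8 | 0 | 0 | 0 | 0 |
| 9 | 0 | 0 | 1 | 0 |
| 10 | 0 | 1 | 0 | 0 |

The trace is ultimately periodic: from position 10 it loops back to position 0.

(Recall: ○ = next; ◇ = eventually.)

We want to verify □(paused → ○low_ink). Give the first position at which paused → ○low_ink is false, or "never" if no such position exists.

5

Check paused → ○low_ink at each position in order: 0 ✓, 1 ✓, 2 ✓, 3 ✓, 4 ✓.
At position 5 the labels are {active, paused} and the next position 6 has {active}, so paused → ○low_ink is false there. This is the first violation.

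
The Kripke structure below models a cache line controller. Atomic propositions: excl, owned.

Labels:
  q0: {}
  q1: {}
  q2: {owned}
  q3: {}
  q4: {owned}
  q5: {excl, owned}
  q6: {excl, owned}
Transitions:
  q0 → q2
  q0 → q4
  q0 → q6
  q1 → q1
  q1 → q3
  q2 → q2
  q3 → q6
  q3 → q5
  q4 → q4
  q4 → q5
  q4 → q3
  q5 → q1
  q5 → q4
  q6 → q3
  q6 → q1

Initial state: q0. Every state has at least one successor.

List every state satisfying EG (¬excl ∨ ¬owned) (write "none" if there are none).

States satisfying ¬excl ∨ ¬owned: {q0, q1, q2, q3, q4}.
States satisfying EG (¬excl ∨ ¬owned): {q0, q1, q2, q4}.

{q0, q1, q2, q4}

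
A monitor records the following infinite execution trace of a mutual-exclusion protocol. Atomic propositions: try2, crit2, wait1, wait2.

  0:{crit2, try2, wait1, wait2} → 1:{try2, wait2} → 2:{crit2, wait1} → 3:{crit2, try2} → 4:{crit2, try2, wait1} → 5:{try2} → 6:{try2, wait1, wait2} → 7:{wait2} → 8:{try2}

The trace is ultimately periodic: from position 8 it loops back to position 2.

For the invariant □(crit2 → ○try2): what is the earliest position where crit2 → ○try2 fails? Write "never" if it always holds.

never

crit2 → ○try2 holds at every position 0..8, and those are all the positions the trace ever visits, so the invariant □(crit2 → ○try2) is never violated.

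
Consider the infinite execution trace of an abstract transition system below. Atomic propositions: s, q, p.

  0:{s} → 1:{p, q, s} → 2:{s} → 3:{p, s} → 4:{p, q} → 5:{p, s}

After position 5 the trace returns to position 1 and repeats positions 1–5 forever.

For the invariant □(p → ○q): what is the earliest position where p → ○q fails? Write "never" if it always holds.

Check p → ○q at each position in order: 0 ✓.
At position 1 the labels are {p, q, s} and the next position 2 has {s}, so p → ○q is false there. This is the first violation.

1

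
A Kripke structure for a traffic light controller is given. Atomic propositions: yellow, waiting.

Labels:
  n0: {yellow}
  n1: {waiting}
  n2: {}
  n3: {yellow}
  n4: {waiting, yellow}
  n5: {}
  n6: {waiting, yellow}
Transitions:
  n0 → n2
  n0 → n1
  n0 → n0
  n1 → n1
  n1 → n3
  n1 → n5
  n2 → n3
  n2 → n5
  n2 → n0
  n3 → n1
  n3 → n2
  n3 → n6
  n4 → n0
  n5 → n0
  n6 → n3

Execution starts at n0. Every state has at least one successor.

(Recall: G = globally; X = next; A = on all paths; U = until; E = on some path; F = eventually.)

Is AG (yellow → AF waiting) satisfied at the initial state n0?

Does not hold

States satisfying yellow → AF waiting: {n1, n2, n4, n5, n6}.
States satisfying AG (yellow → AF waiting): ∅.
n0 is reachable from n0 and violates yellow → AF waiting, so AG fails at n0.
n0 ∉ Sat(AG (yellow → AF waiting)).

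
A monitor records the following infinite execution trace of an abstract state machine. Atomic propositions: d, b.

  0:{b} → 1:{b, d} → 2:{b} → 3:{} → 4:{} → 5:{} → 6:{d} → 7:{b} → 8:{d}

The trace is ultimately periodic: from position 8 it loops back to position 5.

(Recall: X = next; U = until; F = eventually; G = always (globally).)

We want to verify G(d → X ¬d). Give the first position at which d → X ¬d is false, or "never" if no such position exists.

d → X ¬d holds at every position 0..8, and those are all the positions the trace ever visits, so the invariant G(d → X ¬d) is never violated.

never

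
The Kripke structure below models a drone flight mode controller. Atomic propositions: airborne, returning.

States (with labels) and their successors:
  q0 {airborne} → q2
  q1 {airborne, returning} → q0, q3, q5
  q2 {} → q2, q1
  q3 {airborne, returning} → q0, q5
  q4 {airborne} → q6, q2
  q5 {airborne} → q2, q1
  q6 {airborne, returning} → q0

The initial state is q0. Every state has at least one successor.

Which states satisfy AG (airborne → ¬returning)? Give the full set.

none

States satisfying airborne → ¬returning: {q0, q2, q4, q5}.
States satisfying AG (airborne → ¬returning): ∅.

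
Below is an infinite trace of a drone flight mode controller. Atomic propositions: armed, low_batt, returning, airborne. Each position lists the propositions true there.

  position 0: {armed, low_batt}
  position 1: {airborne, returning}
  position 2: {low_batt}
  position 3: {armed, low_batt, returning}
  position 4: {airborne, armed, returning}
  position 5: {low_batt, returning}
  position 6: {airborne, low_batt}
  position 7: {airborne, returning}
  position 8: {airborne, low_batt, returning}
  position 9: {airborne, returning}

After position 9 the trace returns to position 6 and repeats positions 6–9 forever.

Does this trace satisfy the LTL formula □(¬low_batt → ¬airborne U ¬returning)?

Violated

¬low_batt → ¬airborne U ¬returning must hold at every position from 0 onward. It fails at position 1, so □(¬low_batt → ¬airborne U ¬returning) is false.
Positions where ¬low_batt holds: 1, 4, 7, 9.
Check ¬airborne U ¬returning at each: 1→fails, 4→fails, 7→fails, 9→fails.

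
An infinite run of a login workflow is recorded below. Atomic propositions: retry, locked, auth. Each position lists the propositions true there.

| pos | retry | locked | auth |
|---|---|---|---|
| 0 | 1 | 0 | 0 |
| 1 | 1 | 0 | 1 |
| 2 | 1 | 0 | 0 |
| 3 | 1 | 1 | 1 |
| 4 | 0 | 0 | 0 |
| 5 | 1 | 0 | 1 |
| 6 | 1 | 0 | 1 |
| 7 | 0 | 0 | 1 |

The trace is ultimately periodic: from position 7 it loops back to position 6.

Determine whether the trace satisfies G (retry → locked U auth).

retry → locked U auth must hold at every position from 0 onward. It fails at position 0, so G (retry → locked U auth) is false.
Positions where retry holds: 0, 1, 2, 3, 5, 6.
Check locked U auth at each: 0→fails, 1→ok, 2→fails, 3→ok, 5→ok, 6→ok.

Does not hold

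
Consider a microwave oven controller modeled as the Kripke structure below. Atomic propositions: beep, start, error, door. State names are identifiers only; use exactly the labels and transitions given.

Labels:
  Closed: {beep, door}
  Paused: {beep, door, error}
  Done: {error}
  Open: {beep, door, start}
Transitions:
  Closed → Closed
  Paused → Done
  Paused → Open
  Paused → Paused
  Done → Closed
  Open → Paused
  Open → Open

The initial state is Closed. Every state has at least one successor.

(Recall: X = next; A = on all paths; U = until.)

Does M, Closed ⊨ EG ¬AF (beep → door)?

States satisfying ¬AF (beep → door): ∅.
States satisfying EG ¬AF (beep → door): ∅.
No suitable path/successor from Closed witnesses the formula.
Closed ∉ Sat(EG ¬AF (beep → door)).

Violated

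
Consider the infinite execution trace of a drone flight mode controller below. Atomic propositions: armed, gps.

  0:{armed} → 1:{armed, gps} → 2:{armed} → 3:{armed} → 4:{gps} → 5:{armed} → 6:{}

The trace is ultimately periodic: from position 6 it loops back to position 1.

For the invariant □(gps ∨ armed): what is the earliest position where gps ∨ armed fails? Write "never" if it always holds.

6

Check gps ∨ armed at each position in order: 0 ✓, 1 ✓, 2 ✓, 3 ✓, 4 ✓, 5 ✓.
At position 6 the labels are {}, so gps ∨ armed is false there. This is the first violation.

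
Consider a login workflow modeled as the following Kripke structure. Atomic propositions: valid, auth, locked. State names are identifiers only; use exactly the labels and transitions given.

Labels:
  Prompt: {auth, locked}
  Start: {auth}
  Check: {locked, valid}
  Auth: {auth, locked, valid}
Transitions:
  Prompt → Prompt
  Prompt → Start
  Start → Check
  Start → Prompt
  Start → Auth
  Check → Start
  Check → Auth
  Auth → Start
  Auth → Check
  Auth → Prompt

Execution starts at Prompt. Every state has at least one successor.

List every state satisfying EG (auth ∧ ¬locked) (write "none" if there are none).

none

States satisfying auth ∧ ¬locked: {Start}.
States satisfying EG (auth ∧ ¬locked): ∅.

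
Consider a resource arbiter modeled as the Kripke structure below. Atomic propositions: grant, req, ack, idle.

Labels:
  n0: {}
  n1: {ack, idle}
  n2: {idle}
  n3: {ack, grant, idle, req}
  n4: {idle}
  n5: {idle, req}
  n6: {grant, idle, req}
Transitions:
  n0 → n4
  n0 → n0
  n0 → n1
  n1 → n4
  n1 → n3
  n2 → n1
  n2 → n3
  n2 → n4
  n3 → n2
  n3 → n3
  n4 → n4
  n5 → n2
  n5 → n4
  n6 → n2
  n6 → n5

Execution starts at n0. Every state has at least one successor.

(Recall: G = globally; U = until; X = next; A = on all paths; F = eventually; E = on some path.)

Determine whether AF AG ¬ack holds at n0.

States satisfying AG ¬ack: {n4}.
States satisfying AF AG ¬ack: {n4}.
There is a path from n0 along which AG ¬ack never holds.
n0 ∉ Sat(AF AG ¬ack).

Violated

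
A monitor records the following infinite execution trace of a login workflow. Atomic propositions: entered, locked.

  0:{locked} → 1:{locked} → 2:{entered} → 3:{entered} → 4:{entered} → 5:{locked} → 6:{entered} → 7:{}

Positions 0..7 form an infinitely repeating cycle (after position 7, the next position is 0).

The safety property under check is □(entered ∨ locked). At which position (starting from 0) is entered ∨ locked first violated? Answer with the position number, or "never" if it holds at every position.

7

Check entered ∨ locked at each position in order: 0 ✓, 1 ✓, 2 ✓, 3 ✓, 4 ✓, 5 ✓, 6 ✓.
At position 7 the labels are {}, so entered ∨ locked is false there. This is the first violation.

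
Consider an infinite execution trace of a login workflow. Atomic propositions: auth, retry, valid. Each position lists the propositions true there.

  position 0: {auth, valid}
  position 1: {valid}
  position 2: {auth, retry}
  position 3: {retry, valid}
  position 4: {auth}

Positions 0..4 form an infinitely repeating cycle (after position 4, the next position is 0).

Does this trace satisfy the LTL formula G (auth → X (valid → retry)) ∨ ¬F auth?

Does not hold

auth → X (valid → retry) must hold at every position from 0 onward. It fails at position 0, so G (auth → X (valid → retry)) is false.
Positions where auth holds: 0, 2, 4.
Check X (valid → retry) at each: 0→fails, 2→ok, 4→fails.
At position 0: G (auth → X (valid → retry)) is false; ¬F auth is false; so G (auth → X (valid → retry)) ∨ ¬F auth is false.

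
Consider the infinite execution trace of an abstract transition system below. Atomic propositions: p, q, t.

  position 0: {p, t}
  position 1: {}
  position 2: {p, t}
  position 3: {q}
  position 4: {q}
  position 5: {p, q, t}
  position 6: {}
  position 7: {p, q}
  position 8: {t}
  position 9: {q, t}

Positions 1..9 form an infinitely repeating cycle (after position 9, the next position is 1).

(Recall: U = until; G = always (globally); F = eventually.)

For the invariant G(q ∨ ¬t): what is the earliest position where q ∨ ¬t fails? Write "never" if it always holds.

0

At position 0 the labels are {p, t}, so q ∨ ¬t is false there. This is the first violation.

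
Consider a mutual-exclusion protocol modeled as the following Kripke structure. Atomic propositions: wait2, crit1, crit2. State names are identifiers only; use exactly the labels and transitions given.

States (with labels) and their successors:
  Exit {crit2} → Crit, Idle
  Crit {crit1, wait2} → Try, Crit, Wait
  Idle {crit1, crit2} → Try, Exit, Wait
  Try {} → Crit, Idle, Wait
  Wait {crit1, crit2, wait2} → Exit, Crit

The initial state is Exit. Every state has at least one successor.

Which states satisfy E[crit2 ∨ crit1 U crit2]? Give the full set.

States satisfying crit2 ∨ crit1: {Exit, Crit, Idle, Wait}.
States satisfying crit2: {Exit, Idle, Wait}.
States satisfying E[crit2 ∨ crit1 U crit2]: {Exit, Crit, Idle, Wait}.

{Exit, Crit, Idle, Wait}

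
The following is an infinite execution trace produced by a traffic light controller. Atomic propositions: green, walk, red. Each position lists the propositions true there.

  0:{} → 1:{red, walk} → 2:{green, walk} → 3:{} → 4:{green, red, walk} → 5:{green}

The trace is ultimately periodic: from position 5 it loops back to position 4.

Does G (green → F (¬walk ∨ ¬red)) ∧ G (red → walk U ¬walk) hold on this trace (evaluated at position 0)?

Yes

green → F (¬walk ∨ ¬red) holds at every position 0..5, and those are all positions ever visited, so G (green → F (¬walk ∨ ¬red)) holds.
Positions where green holds: 2, 4, 5.
Check F (¬walk ∨ ¬red) at each: 2→ok, 4→ok, 5→ok.
red → walk U ¬walk holds at every position 0..5, and those are all positions ever visited, so G (red → walk U ¬walk) holds.
Positions where red holds: 1, 4.
Check walk U ¬walk at each: 1→ok, 4→ok.
At position 0: G (green → F (¬walk ∨ ¬red)) is true; G (red → walk U ¬walk) is true; so G (green → F (¬walk ∨ ¬red)) ∧ G (red → walk U ¬walk) is true.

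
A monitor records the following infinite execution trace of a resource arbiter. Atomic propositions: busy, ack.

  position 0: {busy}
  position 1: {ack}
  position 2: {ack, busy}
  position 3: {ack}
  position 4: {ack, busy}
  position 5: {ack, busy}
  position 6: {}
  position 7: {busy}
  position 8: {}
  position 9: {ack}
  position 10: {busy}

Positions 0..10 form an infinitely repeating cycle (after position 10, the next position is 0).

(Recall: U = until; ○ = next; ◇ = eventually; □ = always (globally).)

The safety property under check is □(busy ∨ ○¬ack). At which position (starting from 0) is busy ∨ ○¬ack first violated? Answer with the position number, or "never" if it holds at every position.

Check busy ∨ ○¬ack at each position in order: 0 ✓.
At position 1 the labels are {ack} and the next position 2 has {ack, busy}, so busy ∨ ○¬ack is false there. This is the first violation.

1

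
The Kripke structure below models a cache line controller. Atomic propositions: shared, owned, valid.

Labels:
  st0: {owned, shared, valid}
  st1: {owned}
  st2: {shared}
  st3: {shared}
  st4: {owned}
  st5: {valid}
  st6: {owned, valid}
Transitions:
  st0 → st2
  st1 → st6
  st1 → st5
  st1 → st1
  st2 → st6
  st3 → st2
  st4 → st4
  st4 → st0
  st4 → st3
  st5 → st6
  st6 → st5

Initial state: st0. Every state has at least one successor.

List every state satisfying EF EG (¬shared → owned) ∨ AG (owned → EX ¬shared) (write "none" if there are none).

States satisfying EG (¬shared → owned): {st1, st4}.
States satisfying EF EG (¬shared → owned): {st1, st4}.
States satisfying owned → EX ¬shared: {st1, st2, st3, st4, st5, st6}.
States satisfying AG (owned → EX ¬shared): {st1, st2, st3, st5, st6}.
States satisfying EF EG (¬shared → owned) ∨ AG (owned → EX ¬shared): {st1, st2, st3, st4, st5, st6}.

{st1, st2, st3, st4, st5, st6}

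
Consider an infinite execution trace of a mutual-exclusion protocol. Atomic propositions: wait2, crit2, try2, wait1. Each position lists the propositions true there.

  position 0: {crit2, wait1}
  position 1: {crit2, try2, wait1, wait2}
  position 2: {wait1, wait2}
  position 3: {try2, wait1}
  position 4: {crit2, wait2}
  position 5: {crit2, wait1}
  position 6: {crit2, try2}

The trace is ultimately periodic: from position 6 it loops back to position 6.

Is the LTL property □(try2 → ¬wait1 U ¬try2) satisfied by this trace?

try2 → ¬wait1 U ¬try2 must hold at every position from 0 onward. It fails at position 1, so □(try2 → ¬wait1 U ¬try2) is false.
Positions where try2 holds: 1, 3, 6.
Check ¬wait1 U ¬try2 at each: 1→fails, 3→fails, 6→fails.

Violated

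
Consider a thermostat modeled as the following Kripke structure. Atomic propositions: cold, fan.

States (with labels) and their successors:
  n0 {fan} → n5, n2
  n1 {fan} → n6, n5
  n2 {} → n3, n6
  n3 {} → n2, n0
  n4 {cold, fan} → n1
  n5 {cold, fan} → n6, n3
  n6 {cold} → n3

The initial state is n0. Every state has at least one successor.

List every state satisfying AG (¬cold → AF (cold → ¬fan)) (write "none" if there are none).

States satisfying ¬cold → AF (cold → ¬fan): {n0, n1, n2, n3, n4, n5, n6}.
States satisfying AG (¬cold → AF (cold → ¬fan)): {n0, n1, n2, n3, n4, n5, n6}.

{n0, n1, n2, n3, n4, n5, n6}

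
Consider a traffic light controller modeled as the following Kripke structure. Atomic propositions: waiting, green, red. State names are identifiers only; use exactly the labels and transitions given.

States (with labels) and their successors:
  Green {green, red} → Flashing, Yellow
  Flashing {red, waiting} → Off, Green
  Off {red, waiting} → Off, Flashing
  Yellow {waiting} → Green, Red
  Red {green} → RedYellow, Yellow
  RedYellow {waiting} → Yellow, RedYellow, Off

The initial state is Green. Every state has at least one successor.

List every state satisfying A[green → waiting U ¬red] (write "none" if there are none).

States satisfying green → waiting: {Flashing, Off, Yellow, RedYellow}.
States satisfying ¬red: {Yellow, Red, RedYellow}.
States satisfying A[green → waiting U ¬red]: {Yellow, Red, RedYellow}.

{Yellow, Red, RedYellow}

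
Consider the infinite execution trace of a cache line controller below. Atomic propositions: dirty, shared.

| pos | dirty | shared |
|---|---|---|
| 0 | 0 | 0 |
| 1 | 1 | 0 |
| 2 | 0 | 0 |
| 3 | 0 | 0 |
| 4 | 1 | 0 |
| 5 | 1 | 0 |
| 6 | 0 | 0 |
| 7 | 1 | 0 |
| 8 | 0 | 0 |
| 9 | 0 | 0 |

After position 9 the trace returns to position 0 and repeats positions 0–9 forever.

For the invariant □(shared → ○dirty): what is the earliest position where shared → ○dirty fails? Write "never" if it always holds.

never

shared → ○dirty holds at every position 0..9, and those are all the positions the trace ever visits, so the invariant □(shared → ○dirty) is never violated.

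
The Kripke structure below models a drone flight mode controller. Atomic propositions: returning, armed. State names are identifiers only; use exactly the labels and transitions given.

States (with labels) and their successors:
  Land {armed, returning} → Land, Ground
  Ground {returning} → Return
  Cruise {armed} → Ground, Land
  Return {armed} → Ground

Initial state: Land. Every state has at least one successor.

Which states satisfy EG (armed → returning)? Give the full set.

States satisfying armed → returning: {Land, Ground}.
States satisfying EG (armed → returning): {Land}.

{Land}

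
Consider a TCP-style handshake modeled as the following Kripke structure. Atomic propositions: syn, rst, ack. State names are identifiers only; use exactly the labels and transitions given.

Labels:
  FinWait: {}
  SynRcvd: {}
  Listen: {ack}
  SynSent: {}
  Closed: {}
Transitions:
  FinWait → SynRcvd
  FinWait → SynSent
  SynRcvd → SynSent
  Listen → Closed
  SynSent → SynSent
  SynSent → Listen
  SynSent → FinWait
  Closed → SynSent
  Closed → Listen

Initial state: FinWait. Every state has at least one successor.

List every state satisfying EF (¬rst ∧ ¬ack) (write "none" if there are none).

{FinWait, SynRcvd, Listen, SynSent, Closed}

States satisfying ¬rst ∧ ¬ack: {FinWait, SynRcvd, SynSent, Closed}.
States satisfying EF (¬rst ∧ ¬ack): {FinWait, SynRcvd, Listen, SynSent, Closed}.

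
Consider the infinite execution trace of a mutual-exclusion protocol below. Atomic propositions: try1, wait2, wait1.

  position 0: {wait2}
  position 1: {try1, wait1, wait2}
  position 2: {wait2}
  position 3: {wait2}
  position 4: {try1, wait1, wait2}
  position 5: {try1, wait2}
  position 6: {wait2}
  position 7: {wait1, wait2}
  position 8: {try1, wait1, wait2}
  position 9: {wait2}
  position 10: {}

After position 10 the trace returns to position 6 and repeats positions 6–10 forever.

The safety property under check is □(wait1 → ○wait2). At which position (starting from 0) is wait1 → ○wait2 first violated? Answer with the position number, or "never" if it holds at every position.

wait1 → ○wait2 holds at every position 0..10, and those are all the positions the trace ever visits, so the invariant □(wait1 → ○wait2) is never violated.

never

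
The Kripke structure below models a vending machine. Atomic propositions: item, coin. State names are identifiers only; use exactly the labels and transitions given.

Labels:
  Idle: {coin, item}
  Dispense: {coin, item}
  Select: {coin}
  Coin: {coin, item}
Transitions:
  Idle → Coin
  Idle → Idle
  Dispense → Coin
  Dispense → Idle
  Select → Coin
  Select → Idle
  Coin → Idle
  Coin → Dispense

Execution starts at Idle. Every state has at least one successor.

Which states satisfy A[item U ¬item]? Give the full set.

{Select}

States satisfying item: {Idle, Dispense, Coin}.
States satisfying ¬item: {Select}.
States satisfying A[item U ¬item]: {Select}.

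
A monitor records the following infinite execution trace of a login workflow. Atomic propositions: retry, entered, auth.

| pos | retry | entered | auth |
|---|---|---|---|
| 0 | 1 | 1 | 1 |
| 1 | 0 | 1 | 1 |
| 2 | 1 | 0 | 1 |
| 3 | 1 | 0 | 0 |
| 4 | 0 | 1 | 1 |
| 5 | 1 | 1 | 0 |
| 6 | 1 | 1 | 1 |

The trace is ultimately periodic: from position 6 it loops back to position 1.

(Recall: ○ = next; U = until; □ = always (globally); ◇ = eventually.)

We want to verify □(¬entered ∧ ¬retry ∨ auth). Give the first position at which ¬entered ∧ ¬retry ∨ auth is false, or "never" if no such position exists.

3

Check ¬entered ∧ ¬retry ∨ auth at each position in order: 0 ✓, 1 ✓, 2 ✓.
At position 3 the labels are {retry}, so ¬entered ∧ ¬retry ∨ auth is false there. This is the first violation.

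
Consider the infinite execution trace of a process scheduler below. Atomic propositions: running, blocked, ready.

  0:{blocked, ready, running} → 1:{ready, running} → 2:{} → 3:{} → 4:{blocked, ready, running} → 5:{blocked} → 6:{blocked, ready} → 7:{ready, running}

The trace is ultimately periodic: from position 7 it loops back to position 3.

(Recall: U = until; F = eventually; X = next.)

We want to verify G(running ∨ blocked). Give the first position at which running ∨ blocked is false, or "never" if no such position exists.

2

Check running ∨ blocked at each position in order: 0 ✓, 1 ✓.
At position 2 the labels are {}, so running ∨ blocked is false there. This is the first violation.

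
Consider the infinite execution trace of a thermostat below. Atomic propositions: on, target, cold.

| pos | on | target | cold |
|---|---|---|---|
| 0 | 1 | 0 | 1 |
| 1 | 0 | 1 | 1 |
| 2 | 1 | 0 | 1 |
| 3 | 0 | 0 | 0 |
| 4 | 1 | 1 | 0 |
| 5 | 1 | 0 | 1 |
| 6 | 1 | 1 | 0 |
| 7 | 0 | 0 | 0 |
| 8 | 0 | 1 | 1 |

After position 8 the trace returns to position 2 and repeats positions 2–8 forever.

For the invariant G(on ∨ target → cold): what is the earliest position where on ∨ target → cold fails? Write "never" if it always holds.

Check on ∨ target → cold at each position in order: 0 ✓, 1 ✓, 2 ✓, 3 ✓.
At position 4 the labels are {on, target}, so on ∨ target → cold is false there. This is the first violation.

4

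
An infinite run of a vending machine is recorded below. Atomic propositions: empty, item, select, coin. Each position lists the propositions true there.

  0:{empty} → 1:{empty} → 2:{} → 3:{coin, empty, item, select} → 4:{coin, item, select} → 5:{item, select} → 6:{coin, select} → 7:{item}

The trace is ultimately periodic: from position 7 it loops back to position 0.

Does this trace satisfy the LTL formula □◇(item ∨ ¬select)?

◇(item ∨ ¬select) holds at every position 0..7, and those are all positions ever visited, so □◇(item ∨ ¬select) holds.

Holds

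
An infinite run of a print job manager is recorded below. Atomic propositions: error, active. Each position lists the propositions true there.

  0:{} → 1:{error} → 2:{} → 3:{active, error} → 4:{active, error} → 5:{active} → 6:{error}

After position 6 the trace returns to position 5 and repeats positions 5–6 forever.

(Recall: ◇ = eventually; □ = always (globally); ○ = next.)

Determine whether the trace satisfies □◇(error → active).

Yes

◇(error → active) holds at every position 0..6, and those are all positions ever visited, so □◇(error → active) holds.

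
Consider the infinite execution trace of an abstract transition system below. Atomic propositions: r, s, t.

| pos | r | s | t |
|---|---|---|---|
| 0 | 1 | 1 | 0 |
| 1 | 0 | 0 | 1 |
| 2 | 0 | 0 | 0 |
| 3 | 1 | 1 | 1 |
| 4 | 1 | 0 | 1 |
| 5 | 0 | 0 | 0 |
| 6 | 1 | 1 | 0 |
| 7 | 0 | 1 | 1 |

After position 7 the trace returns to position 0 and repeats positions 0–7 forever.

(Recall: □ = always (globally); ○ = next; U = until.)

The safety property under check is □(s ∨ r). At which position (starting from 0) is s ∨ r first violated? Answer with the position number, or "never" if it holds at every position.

1

Check s ∨ r at each position in order: 0 ✓.
At position 1 the labels are {t}, so s ∨ r is false there. This is the first violation.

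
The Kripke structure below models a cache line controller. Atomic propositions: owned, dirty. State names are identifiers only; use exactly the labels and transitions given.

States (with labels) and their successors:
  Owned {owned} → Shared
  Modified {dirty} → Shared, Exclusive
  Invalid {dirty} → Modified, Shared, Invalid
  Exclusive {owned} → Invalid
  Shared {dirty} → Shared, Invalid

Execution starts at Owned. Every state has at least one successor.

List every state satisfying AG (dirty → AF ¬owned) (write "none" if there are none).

{Owned, Modified, Invalid, Exclusive, Shared}

States satisfying dirty → AF ¬owned: {Owned, Modified, Invalid, Exclusive, Shared}.
States satisfying AG (dirty → AF ¬owned): {Owned, Modified, Invalid, Exclusive, Shared}.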